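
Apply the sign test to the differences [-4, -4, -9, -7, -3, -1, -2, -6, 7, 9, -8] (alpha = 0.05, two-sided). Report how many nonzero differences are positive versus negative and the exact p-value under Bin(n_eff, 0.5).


Step 1: Discard zero differences. Original n = 11; n_eff = number of nonzero differences = 11.
Nonzero differences (with sign): -4, -4, -9, -7, -3, -1, -2, -6, +7, +9, -8
Step 2: Count signs: positive = 2, negative = 9.
Step 3: Under H0: P(positive) = 0.5, so the number of positives S ~ Bin(11, 0.5).
Step 4: Two-sided exact p-value = sum of Bin(11,0.5) probabilities at or below the observed probability = 0.065430.
Step 5: alpha = 0.05. fail to reject H0.

n_eff = 11, pos = 2, neg = 9, p = 0.065430, fail to reject H0.


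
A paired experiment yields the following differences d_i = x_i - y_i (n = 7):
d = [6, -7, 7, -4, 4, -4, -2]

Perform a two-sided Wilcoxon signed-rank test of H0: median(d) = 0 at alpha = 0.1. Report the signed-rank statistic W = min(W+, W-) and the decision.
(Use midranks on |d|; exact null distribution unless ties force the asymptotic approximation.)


Step 1: Drop any zero differences (none here) and take |d_i|.
|d| = [6, 7, 7, 4, 4, 4, 2]
Step 2: Midrank |d_i| (ties get averaged ranks).
ranks: |6|->5, |7|->6.5, |7|->6.5, |4|->3, |4|->3, |4|->3, |2|->1
Step 3: Attach original signs; sum ranks with positive sign and with negative sign.
W+ = 5 + 6.5 + 3 = 14.5
W- = 6.5 + 3 + 3 + 1 = 13.5
(Check: W+ + W- = 28 should equal n(n+1)/2 = 28.)
Step 4: Test statistic W = min(W+, W-) = 13.5.
Step 5: Ties in |d|, so use the tie-corrected normal approximation.
        E[W] = n(n+1)/4 = 7*8/4 = 14.
        Tie groups: |d|=4 (t=3), |d|=7 (t=2); sum(t^3 - t) = 30.
        Var[W] = n(n+1)(2n+1)/24 - sum(t^3-t)/48 = 840/24 - 30/48 = 34.375.
        z = (W - E[W]) / sqrt(Var[W]) = (13.5 - 14) / 5.8630 = -0.0853.
        Two-sided p = 2*Phi(z) = 0.932039.
Step 6: alpha = 0.1. fail to reject H0.

W+ = 14.5, W- = 13.5, W = min = 13.5, p = 0.932039, fail to reject H0.


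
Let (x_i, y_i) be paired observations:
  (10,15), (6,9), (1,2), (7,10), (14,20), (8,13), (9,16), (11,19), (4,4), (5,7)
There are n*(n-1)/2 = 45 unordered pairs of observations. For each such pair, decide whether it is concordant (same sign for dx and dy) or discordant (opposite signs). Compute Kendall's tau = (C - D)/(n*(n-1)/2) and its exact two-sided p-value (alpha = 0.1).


Step 1: Enumerate the 45 unordered pairs (i,j) with i<j and classify each by sign(x_j-x_i) * sign(y_j-y_i).
  (1,2):dx=-4,dy=-6->C; (1,3):dx=-9,dy=-13->C; (1,4):dx=-3,dy=-5->C; (1,5):dx=+4,dy=+5->C
  (1,6):dx=-2,dy=-2->C; (1,7):dx=-1,dy=+1->D; (1,8):dx=+1,dy=+4->C; (1,9):dx=-6,dy=-11->C
  (1,10):dx=-5,dy=-8->C; (2,3):dx=-5,dy=-7->C; (2,4):dx=+1,dy=+1->C; (2,5):dx=+8,dy=+11->C
  (2,6):dx=+2,dy=+4->C; (2,7):dx=+3,dy=+7->C; (2,8):dx=+5,dy=+10->C; (2,9):dx=-2,dy=-5->C
  (2,10):dx=-1,dy=-2->C; (3,4):dx=+6,dy=+8->C; (3,5):dx=+13,dy=+18->C; (3,6):dx=+7,dy=+11->C
  (3,7):dx=+8,dy=+14->C; (3,8):dx=+10,dy=+17->C; (3,9):dx=+3,dy=+2->C; (3,10):dx=+4,dy=+5->C
  (4,5):dx=+7,dy=+10->C; (4,6):dx=+1,dy=+3->C; (4,7):dx=+2,dy=+6->C; (4,8):dx=+4,dy=+9->C
  (4,9):dx=-3,dy=-6->C; (4,10):dx=-2,dy=-3->C; (5,6):dx=-6,dy=-7->C; (5,7):dx=-5,dy=-4->C
  (5,8):dx=-3,dy=-1->C; (5,9):dx=-10,dy=-16->C; (5,10):dx=-9,dy=-13->C; (6,7):dx=+1,dy=+3->C
  (6,8):dx=+3,dy=+6->C; (6,9):dx=-4,dy=-9->C; (6,10):dx=-3,dy=-6->C; (7,8):dx=+2,dy=+3->C
  (7,9):dx=-5,dy=-12->C; (7,10):dx=-4,dy=-9->C; (8,9):dx=-7,dy=-15->C; (8,10):dx=-6,dy=-12->C
  (9,10):dx=+1,dy=+3->C
Step 2: C = 44, D = 1, total pairs = 45.
Step 3: tau = (C - D)/(n(n-1)/2) = (44 - 1)/45 = 0.955556.
Step 4: Exact two-sided p-value (enumerate n! = 3628800 permutations of y under H0): p = 0.000006.
Step 5: alpha = 0.1. reject H0.

tau_b = 0.9556 (C=44, D=1), p = 0.000006, reject H0.


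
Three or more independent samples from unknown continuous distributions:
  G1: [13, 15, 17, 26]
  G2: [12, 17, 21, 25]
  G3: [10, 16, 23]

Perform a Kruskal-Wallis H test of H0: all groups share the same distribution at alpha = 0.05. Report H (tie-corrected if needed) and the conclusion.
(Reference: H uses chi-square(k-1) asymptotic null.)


Step 1: Combine all N = 11 observations and assign midranks.
sorted (value, group, rank): (10,G3,1), (12,G2,2), (13,G1,3), (15,G1,4), (16,G3,5), (17,G1,6.5), (17,G2,6.5), (21,G2,8), (23,G3,9), (25,G2,10), (26,G1,11)
Step 2: Sum ranks within each group.
R_1 = 24.5 (n_1 = 4)
R_2 = 26.5 (n_2 = 4)
R_3 = 15 (n_3 = 3)
Step 3: H = 12/(N(N+1)) * sum(R_i^2/n_i) - 3(N+1)
     = 12/(11*12) * (24.5^2/4 + 26.5^2/4 + 15^2/3) - 3*12
     = 0.090909 * 400.625 - 36
     = 0.420455.
Step 4: Ties present; correction factor C = 1 - 6/(11^3 - 11) = 0.995455. Corrected H = 0.420455 / 0.995455 = 0.422374.
Step 5: Under H0, H ~ chi^2(2); p-value = 0.809622.
Step 6: alpha = 0.05. fail to reject H0.

H = 0.4224, df = 2, p = 0.809622, fail to reject H0.


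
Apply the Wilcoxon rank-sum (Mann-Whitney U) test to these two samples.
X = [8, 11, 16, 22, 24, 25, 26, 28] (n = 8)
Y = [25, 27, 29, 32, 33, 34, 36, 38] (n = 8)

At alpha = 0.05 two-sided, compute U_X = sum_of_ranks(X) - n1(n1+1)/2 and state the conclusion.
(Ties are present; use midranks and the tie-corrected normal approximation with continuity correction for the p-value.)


Step 1: Combine and sort all 16 observations; assign midranks.
sorted (value, group): (8,X), (11,X), (16,X), (22,X), (24,X), (25,X), (25,Y), (26,X), (27,Y), (28,X), (29,Y), (32,Y), (33,Y), (34,Y), (36,Y), (38,Y)
ranks: 8->1, 11->2, 16->3, 22->4, 24->5, 25->6.5, 25->6.5, 26->8, 27->9, 28->10, 29->11, 32->12, 33->13, 34->14, 36->15, 38->16
Step 2: Rank sum for X: R1 = 1 + 2 + 3 + 4 + 5 + 6.5 + 8 + 10 = 39.5.
Step 3: U_X = R1 - n1(n1+1)/2 = 39.5 - 8*9/2 = 39.5 - 36 = 3.5.
       U_Y = n1*n2 - U_X = 64 - 3.5 = 60.5.
Step 4: Ties are present, so use the tie-corrected normal approximation (with continuity correction) for the p-value.
Step 5: p-value = 0.003253; compare to alpha = 0.05. reject H0.

U_X = 3.5, p = 0.003253, reject H0 at alpha = 0.05.


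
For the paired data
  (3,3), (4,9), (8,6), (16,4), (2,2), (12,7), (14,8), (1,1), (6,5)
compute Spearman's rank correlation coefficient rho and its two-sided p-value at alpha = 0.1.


Step 1: Rank x and y separately (midranks; no ties here).
rank(x): 3->3, 4->4, 8->6, 16->9, 2->2, 12->7, 14->8, 1->1, 6->5
rank(y): 3->3, 9->9, 6->6, 4->4, 2->2, 7->7, 8->8, 1->1, 5->5
Step 2: d_i = R_x(i) - R_y(i); compute d_i^2.
  (3-3)^2=0, (4-9)^2=25, (6-6)^2=0, (9-4)^2=25, (2-2)^2=0, (7-7)^2=0, (8-8)^2=0, (1-1)^2=0, (5-5)^2=0
sum(d^2) = 50.
Step 3: rho = 1 - 6*50 / (9*(9^2 - 1)) = 1 - 300/720 = 0.583333.
Step 4: Under H0, t = rho * sqrt((n-2)/(1-rho^2)) = 1.9001 ~ t(7).
Step 5: Two-sided p-value from the t-distribution with 7 df = 0.099186.
Step 6: alpha = 0.1. reject H0.

rho = 0.5833, p = 0.099186, reject H0 at alpha = 0.1.


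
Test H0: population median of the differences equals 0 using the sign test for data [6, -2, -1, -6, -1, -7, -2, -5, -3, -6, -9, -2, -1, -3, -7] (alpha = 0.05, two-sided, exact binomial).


Step 1: Discard zero differences. Original n = 15; n_eff = number of nonzero differences = 15.
Nonzero differences (with sign): +6, -2, -1, -6, -1, -7, -2, -5, -3, -6, -9, -2, -1, -3, -7
Step 2: Count signs: positive = 1, negative = 14.
Step 3: Under H0: P(positive) = 0.5, so the number of positives S ~ Bin(15, 0.5).
Step 4: Two-sided exact p-value = sum of Bin(15,0.5) probabilities at or below the observed probability = 0.000977.
Step 5: alpha = 0.05. reject H0.

n_eff = 15, pos = 1, neg = 14, p = 0.000977, reject H0.


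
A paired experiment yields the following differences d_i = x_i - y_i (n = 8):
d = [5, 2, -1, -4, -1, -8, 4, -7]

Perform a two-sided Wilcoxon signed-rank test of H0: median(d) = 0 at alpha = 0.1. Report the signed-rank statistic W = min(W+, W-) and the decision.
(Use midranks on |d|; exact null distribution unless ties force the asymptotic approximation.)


Step 1: Drop any zero differences (none here) and take |d_i|.
|d| = [5, 2, 1, 4, 1, 8, 4, 7]
Step 2: Midrank |d_i| (ties get averaged ranks).
ranks: |5|->6, |2|->3, |1|->1.5, |4|->4.5, |1|->1.5, |8|->8, |4|->4.5, |7|->7
Step 3: Attach original signs; sum ranks with positive sign and with negative sign.
W+ = 6 + 3 + 4.5 = 13.5
W- = 1.5 + 4.5 + 1.5 + 8 + 7 = 22.5
(Check: W+ + W- = 36 should equal n(n+1)/2 = 36.)
Step 4: Test statistic W = min(W+, W-) = 13.5.
Step 5: Ties in |d|, so use the tie-corrected normal approximation.
        E[W] = n(n+1)/4 = 8*9/4 = 18.
        Tie groups: |d|=1 (t=2), |d|=4 (t=2); sum(t^3 - t) = 12.
        Var[W] = n(n+1)(2n+1)/24 - sum(t^3-t)/48 = 1224/24 - 12/48 = 50.75.
        z = (W - E[W]) / sqrt(Var[W]) = (13.5 - 18) / 7.1239 = -0.6317.
        Two-sided p = 2*Phi(z) = 0.527599.
Step 6: alpha = 0.1. fail to reject H0.

W+ = 13.5, W- = 22.5, W = min = 13.5, p = 0.527599, fail to reject H0.


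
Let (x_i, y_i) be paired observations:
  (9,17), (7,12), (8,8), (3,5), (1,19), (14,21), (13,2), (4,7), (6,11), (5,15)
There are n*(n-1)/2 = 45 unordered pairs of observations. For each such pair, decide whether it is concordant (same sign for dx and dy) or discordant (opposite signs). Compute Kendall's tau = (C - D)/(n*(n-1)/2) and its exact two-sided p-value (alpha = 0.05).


Step 1: Enumerate the 45 unordered pairs (i,j) with i<j and classify each by sign(x_j-x_i) * sign(y_j-y_i).
  (1,2):dx=-2,dy=-5->C; (1,3):dx=-1,dy=-9->C; (1,4):dx=-6,dy=-12->C; (1,5):dx=-8,dy=+2->D
  (1,6):dx=+5,dy=+4->C; (1,7):dx=+4,dy=-15->D; (1,8):dx=-5,dy=-10->C; (1,9):dx=-3,dy=-6->C
  (1,10):dx=-4,dy=-2->C; (2,3):dx=+1,dy=-4->D; (2,4):dx=-4,dy=-7->C; (2,5):dx=-6,dy=+7->D
  (2,6):dx=+7,dy=+9->C; (2,7):dx=+6,dy=-10->D; (2,8):dx=-3,dy=-5->C; (2,9):dx=-1,dy=-1->C
  (2,10):dx=-2,dy=+3->D; (3,4):dx=-5,dy=-3->C; (3,5):dx=-7,dy=+11->D; (3,6):dx=+6,dy=+13->C
  (3,7):dx=+5,dy=-6->D; (3,8):dx=-4,dy=-1->C; (3,9):dx=-2,dy=+3->D; (3,10):dx=-3,dy=+7->D
  (4,5):dx=-2,dy=+14->D; (4,6):dx=+11,dy=+16->C; (4,7):dx=+10,dy=-3->D; (4,8):dx=+1,dy=+2->C
  (4,9):dx=+3,dy=+6->C; (4,10):dx=+2,dy=+10->C; (5,6):dx=+13,dy=+2->C; (5,7):dx=+12,dy=-17->D
  (5,8):dx=+3,dy=-12->D; (5,9):dx=+5,dy=-8->D; (5,10):dx=+4,dy=-4->D; (6,7):dx=-1,dy=-19->C
  (6,8):dx=-10,dy=-14->C; (6,9):dx=-8,dy=-10->C; (6,10):dx=-9,dy=-6->C; (7,8):dx=-9,dy=+5->D
  (7,9):dx=-7,dy=+9->D; (7,10):dx=-8,dy=+13->D; (8,9):dx=+2,dy=+4->C; (8,10):dx=+1,dy=+8->C
  (9,10):dx=-1,dy=+4->D
Step 2: C = 25, D = 20, total pairs = 45.
Step 3: tau = (C - D)/(n(n-1)/2) = (25 - 20)/45 = 0.111111.
Step 4: Exact two-sided p-value (enumerate n! = 3628800 permutations of y under H0): p = 0.727490.
Step 5: alpha = 0.05. fail to reject H0.

tau_b = 0.1111 (C=25, D=20), p = 0.727490, fail to reject H0.


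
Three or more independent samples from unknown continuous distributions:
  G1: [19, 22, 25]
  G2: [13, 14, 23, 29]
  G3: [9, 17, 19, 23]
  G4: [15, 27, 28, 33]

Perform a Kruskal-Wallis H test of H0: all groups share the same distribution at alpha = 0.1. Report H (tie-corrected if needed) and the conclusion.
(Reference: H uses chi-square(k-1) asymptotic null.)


Step 1: Combine all N = 15 observations and assign midranks.
sorted (value, group, rank): (9,G3,1), (13,G2,2), (14,G2,3), (15,G4,4), (17,G3,5), (19,G1,6.5), (19,G3,6.5), (22,G1,8), (23,G2,9.5), (23,G3,9.5), (25,G1,11), (27,G4,12), (28,G4,13), (29,G2,14), (33,G4,15)
Step 2: Sum ranks within each group.
R_1 = 25.5 (n_1 = 3)
R_2 = 28.5 (n_2 = 4)
R_3 = 22 (n_3 = 4)
R_4 = 44 (n_4 = 4)
Step 3: H = 12/(N(N+1)) * sum(R_i^2/n_i) - 3(N+1)
     = 12/(15*16) * (25.5^2/3 + 28.5^2/4 + 22^2/4 + 44^2/4) - 3*16
     = 0.050000 * 1024.81 - 48
     = 3.240625.
Step 4: Ties present; correction factor C = 1 - 12/(15^3 - 15) = 0.996429. Corrected H = 3.240625 / 0.996429 = 3.252240.
Step 5: Under H0, H ~ chi^2(3); p-value = 0.354345.
Step 6: alpha = 0.1. fail to reject H0.

H = 3.2522, df = 3, p = 0.354345, fail to reject H0.


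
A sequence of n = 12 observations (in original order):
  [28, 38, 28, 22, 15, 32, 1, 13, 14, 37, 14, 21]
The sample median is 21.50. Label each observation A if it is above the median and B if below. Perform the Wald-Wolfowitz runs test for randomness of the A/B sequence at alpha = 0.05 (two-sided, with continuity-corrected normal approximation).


Step 1: Compute median = 21.50; label A = above, B = below.
Labels in order: AAAABABBBABB  (n_A = 6, n_B = 6)
Step 2: Count runs R = 6.
Step 3: Under H0 (random ordering), E[R] = 2*n_A*n_B/(n_A+n_B) + 1 = 2*6*6/12 + 1 = 7.0000.
        Var[R] = 2*n_A*n_B*(2*n_A*n_B - n_A - n_B) / ((n_A+n_B)^2 * (n_A+n_B-1)) = 4320/1584 = 2.7273.
        SD[R] = 1.6514.
Step 4: Continuity-corrected z = (R + 0.5 - E[R]) / SD[R] = (6 + 0.5 - 7.0000) / 1.6514 = -0.3028.
Step 5: Two-sided p-value via normal approximation = 2*(1 - Phi(|z|)) = 0.762069.
Step 6: alpha = 0.05. fail to reject H0.

R = 6, z = -0.3028, p = 0.762069, fail to reject H0.


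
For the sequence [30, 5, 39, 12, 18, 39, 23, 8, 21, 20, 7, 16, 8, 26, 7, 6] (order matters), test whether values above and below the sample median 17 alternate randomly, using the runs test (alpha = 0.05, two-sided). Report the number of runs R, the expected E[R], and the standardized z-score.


Step 1: Compute median = 17; label A = above, B = below.
Labels in order: ABABAAABAABBBABB  (n_A = 8, n_B = 8)
Step 2: Count runs R = 10.
Step 3: Under H0 (random ordering), E[R] = 2*n_A*n_B/(n_A+n_B) + 1 = 2*8*8/16 + 1 = 9.0000.
        Var[R] = 2*n_A*n_B*(2*n_A*n_B - n_A - n_B) / ((n_A+n_B)^2 * (n_A+n_B-1)) = 14336/3840 = 3.7333.
        SD[R] = 1.9322.
Step 4: Continuity-corrected z = (R - 0.5 - E[R]) / SD[R] = (10 - 0.5 - 9.0000) / 1.9322 = 0.2588.
Step 5: Two-sided p-value via normal approximation = 2*(1 - Phi(|z|)) = 0.795809.
Step 6: alpha = 0.05. fail to reject H0.

R = 10, z = 0.2588, p = 0.795809, fail to reject H0.


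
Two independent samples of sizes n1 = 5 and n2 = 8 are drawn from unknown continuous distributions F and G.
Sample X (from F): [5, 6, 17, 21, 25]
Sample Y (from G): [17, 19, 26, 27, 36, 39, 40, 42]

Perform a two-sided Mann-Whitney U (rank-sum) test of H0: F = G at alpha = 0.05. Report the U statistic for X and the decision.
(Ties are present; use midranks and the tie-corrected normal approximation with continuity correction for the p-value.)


Step 1: Combine and sort all 13 observations; assign midranks.
sorted (value, group): (5,X), (6,X), (17,X), (17,Y), (19,Y), (21,X), (25,X), (26,Y), (27,Y), (36,Y), (39,Y), (40,Y), (42,Y)
ranks: 5->1, 6->2, 17->3.5, 17->3.5, 19->5, 21->6, 25->7, 26->8, 27->9, 36->10, 39->11, 40->12, 42->13
Step 2: Rank sum for X: R1 = 1 + 2 + 3.5 + 6 + 7 = 19.5.
Step 3: U_X = R1 - n1(n1+1)/2 = 19.5 - 5*6/2 = 19.5 - 15 = 4.5.
       U_Y = n1*n2 - U_X = 40 - 4.5 = 35.5.
Step 4: Ties are present, so use the tie-corrected normal approximation (with continuity correction) for the p-value.
Step 5: p-value = 0.027892; compare to alpha = 0.05. reject H0.

U_X = 4.5, p = 0.027892, reject H0 at alpha = 0.05.


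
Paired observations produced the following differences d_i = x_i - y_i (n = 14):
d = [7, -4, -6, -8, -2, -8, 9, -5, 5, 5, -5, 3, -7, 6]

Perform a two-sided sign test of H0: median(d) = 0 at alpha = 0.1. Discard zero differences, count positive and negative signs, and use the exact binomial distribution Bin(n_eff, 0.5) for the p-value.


Step 1: Discard zero differences. Original n = 14; n_eff = number of nonzero differences = 14.
Nonzero differences (with sign): +7, -4, -6, -8, -2, -8, +9, -5, +5, +5, -5, +3, -7, +6
Step 2: Count signs: positive = 6, negative = 8.
Step 3: Under H0: P(positive) = 0.5, so the number of positives S ~ Bin(14, 0.5).
Step 4: Two-sided exact p-value = sum of Bin(14,0.5) probabilities at or below the observed probability = 0.790527.
Step 5: alpha = 0.1. fail to reject H0.

n_eff = 14, pos = 6, neg = 8, p = 0.790527, fail to reject H0.


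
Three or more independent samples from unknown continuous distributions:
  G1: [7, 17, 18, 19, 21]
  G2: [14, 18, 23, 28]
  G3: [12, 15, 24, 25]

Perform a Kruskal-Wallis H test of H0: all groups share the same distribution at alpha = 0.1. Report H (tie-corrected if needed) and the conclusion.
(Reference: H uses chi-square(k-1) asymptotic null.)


Step 1: Combine all N = 13 observations and assign midranks.
sorted (value, group, rank): (7,G1,1), (12,G3,2), (14,G2,3), (15,G3,4), (17,G1,5), (18,G1,6.5), (18,G2,6.5), (19,G1,8), (21,G1,9), (23,G2,10), (24,G3,11), (25,G3,12), (28,G2,13)
Step 2: Sum ranks within each group.
R_1 = 29.5 (n_1 = 5)
R_2 = 32.5 (n_2 = 4)
R_3 = 29 (n_3 = 4)
Step 3: H = 12/(N(N+1)) * sum(R_i^2/n_i) - 3(N+1)
     = 12/(13*14) * (29.5^2/5 + 32.5^2/4 + 29^2/4) - 3*14
     = 0.065934 * 648.362 - 42
     = 0.749176.
Step 4: Ties present; correction factor C = 1 - 6/(13^3 - 13) = 0.997253. Corrected H = 0.749176 / 0.997253 = 0.751240.
Step 5: Under H0, H ~ chi^2(2); p-value = 0.686863.
Step 6: alpha = 0.1. fail to reject H0.

H = 0.7512, df = 2, p = 0.686863, fail to reject H0.


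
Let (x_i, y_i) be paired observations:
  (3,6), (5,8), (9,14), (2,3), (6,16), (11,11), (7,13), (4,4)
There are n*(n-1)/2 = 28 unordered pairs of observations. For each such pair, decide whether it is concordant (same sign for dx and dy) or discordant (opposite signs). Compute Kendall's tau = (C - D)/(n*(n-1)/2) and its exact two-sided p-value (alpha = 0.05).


Step 1: Enumerate the 28 unordered pairs (i,j) with i<j and classify each by sign(x_j-x_i) * sign(y_j-y_i).
  (1,2):dx=+2,dy=+2->C; (1,3):dx=+6,dy=+8->C; (1,4):dx=-1,dy=-3->C; (1,5):dx=+3,dy=+10->C
  (1,6):dx=+8,dy=+5->C; (1,7):dx=+4,dy=+7->C; (1,8):dx=+1,dy=-2->D; (2,3):dx=+4,dy=+6->C
  (2,4):dx=-3,dy=-5->C; (2,5):dx=+1,dy=+8->C; (2,6):dx=+6,dy=+3->C; (2,7):dx=+2,dy=+5->C
  (2,8):dx=-1,dy=-4->C; (3,4):dx=-7,dy=-11->C; (3,5):dx=-3,dy=+2->D; (3,6):dx=+2,dy=-3->D
  (3,7):dx=-2,dy=-1->C; (3,8):dx=-5,dy=-10->C; (4,5):dx=+4,dy=+13->C; (4,6):dx=+9,dy=+8->C
  (4,7):dx=+5,dy=+10->C; (4,8):dx=+2,dy=+1->C; (5,6):dx=+5,dy=-5->D; (5,7):dx=+1,dy=-3->D
  (5,8):dx=-2,dy=-12->C; (6,7):dx=-4,dy=+2->D; (6,8):dx=-7,dy=-7->C; (7,8):dx=-3,dy=-9->C
Step 2: C = 22, D = 6, total pairs = 28.
Step 3: tau = (C - D)/(n(n-1)/2) = (22 - 6)/28 = 0.571429.
Step 4: Exact two-sided p-value (enumerate n! = 40320 permutations of y under H0): p = 0.061012.
Step 5: alpha = 0.05. fail to reject H0.

tau_b = 0.5714 (C=22, D=6), p = 0.061012, fail to reject H0.


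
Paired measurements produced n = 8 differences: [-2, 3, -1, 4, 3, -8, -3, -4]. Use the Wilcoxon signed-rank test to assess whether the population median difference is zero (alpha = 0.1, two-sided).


Step 1: Drop any zero differences (none here) and take |d_i|.
|d| = [2, 3, 1, 4, 3, 8, 3, 4]
Step 2: Midrank |d_i| (ties get averaged ranks).
ranks: |2|->2, |3|->4, |1|->1, |4|->6.5, |3|->4, |8|->8, |3|->4, |4|->6.5
Step 3: Attach original signs; sum ranks with positive sign and with negative sign.
W+ = 4 + 6.5 + 4 = 14.5
W- = 2 + 1 + 8 + 4 + 6.5 = 21.5
(Check: W+ + W- = 36 should equal n(n+1)/2 = 36.)
Step 4: Test statistic W = min(W+, W-) = 14.5.
Step 5: Ties in |d|, so use the tie-corrected normal approximation.
        E[W] = n(n+1)/4 = 8*9/4 = 18.
        Tie groups: |d|=3 (t=3), |d|=4 (t=2); sum(t^3 - t) = 30.
        Var[W] = n(n+1)(2n+1)/24 - sum(t^3-t)/48 = 1224/24 - 30/48 = 50.375.
        z = (W - E[W]) / sqrt(Var[W]) = (14.5 - 18) / 7.0975 = -0.4931.
        Two-sided p = 2*Phi(z) = 0.621921.
Step 6: alpha = 0.1. fail to reject H0.

W+ = 14.5, W- = 21.5, W = min = 14.5, p = 0.621921, fail to reject H0.


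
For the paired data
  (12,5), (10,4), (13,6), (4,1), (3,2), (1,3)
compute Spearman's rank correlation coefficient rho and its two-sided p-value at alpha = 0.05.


Step 1: Rank x and y separately (midranks; no ties here).
rank(x): 12->5, 10->4, 13->6, 4->3, 3->2, 1->1
rank(y): 5->5, 4->4, 6->6, 1->1, 2->2, 3->3
Step 2: d_i = R_x(i) - R_y(i); compute d_i^2.
  (5-5)^2=0, (4-4)^2=0, (6-6)^2=0, (3-1)^2=4, (2-2)^2=0, (1-3)^2=4
sum(d^2) = 8.
Step 3: rho = 1 - 6*8 / (6*(6^2 - 1)) = 1 - 48/210 = 0.771429.
Step 4: Under H0, t = rho * sqrt((n-2)/(1-rho^2)) = 2.4247 ~ t(4).
Step 5: Two-sided p-value from the t-distribution with 4 df = 0.072397.
Step 6: alpha = 0.05. fail to reject H0.

rho = 0.7714, p = 0.072397, fail to reject H0 at alpha = 0.05.


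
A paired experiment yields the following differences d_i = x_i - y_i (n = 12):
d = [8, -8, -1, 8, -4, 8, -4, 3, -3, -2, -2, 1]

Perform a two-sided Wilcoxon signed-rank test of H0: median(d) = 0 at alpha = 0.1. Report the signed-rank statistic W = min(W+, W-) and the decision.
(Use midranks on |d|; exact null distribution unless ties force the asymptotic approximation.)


Step 1: Drop any zero differences (none here) and take |d_i|.
|d| = [8, 8, 1, 8, 4, 8, 4, 3, 3, 2, 2, 1]
Step 2: Midrank |d_i| (ties get averaged ranks).
ranks: |8|->10.5, |8|->10.5, |1|->1.5, |8|->10.5, |4|->7.5, |8|->10.5, |4|->7.5, |3|->5.5, |3|->5.5, |2|->3.5, |2|->3.5, |1|->1.5
Step 3: Attach original signs; sum ranks with positive sign and with negative sign.
W+ = 10.5 + 10.5 + 10.5 + 5.5 + 1.5 = 38.5
W- = 10.5 + 1.5 + 7.5 + 7.5 + 5.5 + 3.5 + 3.5 = 39.5
(Check: W+ + W- = 78 should equal n(n+1)/2 = 78.)
Step 4: Test statistic W = min(W+, W-) = 38.5.
Step 5: Ties in |d|, so use the tie-corrected normal approximation.
        E[W] = n(n+1)/4 = 12*13/4 = 39.
        Tie groups: |d|=1 (t=2), |d|=2 (t=2), |d|=3 (t=2), |d|=4 (t=2), |d|=8 (t=4); sum(t^3 - t) = 84.
        Var[W] = n(n+1)(2n+1)/24 - sum(t^3-t)/48 = 3900/24 - 84/48 = 160.75.
        z = (W - E[W]) / sqrt(Var[W]) = (38.5 - 39) / 12.6787 = -0.0394.
        Two-sided p = 2*Phi(z) = 0.968543.
Step 6: alpha = 0.1. fail to reject H0.

W+ = 38.5, W- = 39.5, W = min = 38.5, p = 0.968543, fail to reject H0.


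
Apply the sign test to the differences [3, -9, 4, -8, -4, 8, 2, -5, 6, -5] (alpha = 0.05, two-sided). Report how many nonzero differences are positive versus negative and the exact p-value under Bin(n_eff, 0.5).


Step 1: Discard zero differences. Original n = 10; n_eff = number of nonzero differences = 10.
Nonzero differences (with sign): +3, -9, +4, -8, -4, +8, +2, -5, +6, -5
Step 2: Count signs: positive = 5, negative = 5.
Step 3: Under H0: P(positive) = 0.5, so the number of positives S ~ Bin(10, 0.5).
Step 4: Two-sided exact p-value = sum of Bin(10,0.5) probabilities at or below the observed probability = 1.000000.
Step 5: alpha = 0.05. fail to reject H0.

n_eff = 10, pos = 5, neg = 5, p = 1.000000, fail to reject H0.


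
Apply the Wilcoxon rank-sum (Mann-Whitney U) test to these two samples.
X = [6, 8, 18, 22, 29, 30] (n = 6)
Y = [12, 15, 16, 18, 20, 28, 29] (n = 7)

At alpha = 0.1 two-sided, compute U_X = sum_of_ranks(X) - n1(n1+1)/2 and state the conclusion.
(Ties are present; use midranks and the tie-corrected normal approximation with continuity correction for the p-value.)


Step 1: Combine and sort all 13 observations; assign midranks.
sorted (value, group): (6,X), (8,X), (12,Y), (15,Y), (16,Y), (18,X), (18,Y), (20,Y), (22,X), (28,Y), (29,X), (29,Y), (30,X)
ranks: 6->1, 8->2, 12->3, 15->4, 16->5, 18->6.5, 18->6.5, 20->8, 22->9, 28->10, 29->11.5, 29->11.5, 30->13
Step 2: Rank sum for X: R1 = 1 + 2 + 6.5 + 9 + 11.5 + 13 = 43.
Step 3: U_X = R1 - n1(n1+1)/2 = 43 - 6*7/2 = 43 - 21 = 22.
       U_Y = n1*n2 - U_X = 42 - 22 = 20.
Step 4: Ties are present, so use the tie-corrected normal approximation (with continuity correction) for the p-value.
Step 5: p-value = 0.942900; compare to alpha = 0.1. fail to reject H0.

U_X = 22, p = 0.942900, fail to reject H0 at alpha = 0.1.


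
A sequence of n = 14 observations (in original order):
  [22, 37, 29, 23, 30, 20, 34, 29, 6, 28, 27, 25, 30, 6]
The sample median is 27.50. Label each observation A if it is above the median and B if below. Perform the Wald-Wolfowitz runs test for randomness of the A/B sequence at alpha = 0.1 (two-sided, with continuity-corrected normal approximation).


Step 1: Compute median = 27.50; label A = above, B = below.
Labels in order: BAABABAABABBAB  (n_A = 7, n_B = 7)
Step 2: Count runs R = 11.
Step 3: Under H0 (random ordering), E[R] = 2*n_A*n_B/(n_A+n_B) + 1 = 2*7*7/14 + 1 = 8.0000.
        Var[R] = 2*n_A*n_B*(2*n_A*n_B - n_A - n_B) / ((n_A+n_B)^2 * (n_A+n_B-1)) = 8232/2548 = 3.2308.
        SD[R] = 1.7974.
Step 4: Continuity-corrected z = (R - 0.5 - E[R]) / SD[R] = (11 - 0.5 - 8.0000) / 1.7974 = 1.3909.
Step 5: Two-sided p-value via normal approximation = 2*(1 - Phi(|z|)) = 0.164264.
Step 6: alpha = 0.1. fail to reject H0.

R = 11, z = 1.3909, p = 0.164264, fail to reject H0.


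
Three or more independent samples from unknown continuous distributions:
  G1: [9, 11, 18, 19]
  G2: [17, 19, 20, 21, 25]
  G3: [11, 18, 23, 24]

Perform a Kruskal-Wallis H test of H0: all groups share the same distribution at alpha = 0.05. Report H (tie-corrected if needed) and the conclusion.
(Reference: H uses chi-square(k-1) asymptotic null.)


Step 1: Combine all N = 13 observations and assign midranks.
sorted (value, group, rank): (9,G1,1), (11,G1,2.5), (11,G3,2.5), (17,G2,4), (18,G1,5.5), (18,G3,5.5), (19,G1,7.5), (19,G2,7.5), (20,G2,9), (21,G2,10), (23,G3,11), (24,G3,12), (25,G2,13)
Step 2: Sum ranks within each group.
R_1 = 16.5 (n_1 = 4)
R_2 = 43.5 (n_2 = 5)
R_3 = 31 (n_3 = 4)
Step 3: H = 12/(N(N+1)) * sum(R_i^2/n_i) - 3(N+1)
     = 12/(13*14) * (16.5^2/4 + 43.5^2/5 + 31^2/4) - 3*14
     = 0.065934 * 686.763 - 42
     = 3.281044.
Step 4: Ties present; correction factor C = 1 - 18/(13^3 - 13) = 0.991758. Corrected H = 3.281044 / 0.991758 = 3.308310.
Step 5: Under H0, H ~ chi^2(2); p-value = 0.191254.
Step 6: alpha = 0.05. fail to reject H0.

H = 3.3083, df = 2, p = 0.191254, fail to reject H0.


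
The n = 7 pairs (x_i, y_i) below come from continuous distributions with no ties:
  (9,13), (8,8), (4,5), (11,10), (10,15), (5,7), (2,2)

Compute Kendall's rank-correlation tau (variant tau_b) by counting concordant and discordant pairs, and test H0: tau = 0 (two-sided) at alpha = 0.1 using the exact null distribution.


Step 1: Enumerate the 21 unordered pairs (i,j) with i<j and classify each by sign(x_j-x_i) * sign(y_j-y_i).
  (1,2):dx=-1,dy=-5->C; (1,3):dx=-5,dy=-8->C; (1,4):dx=+2,dy=-3->D; (1,5):dx=+1,dy=+2->C
  (1,6):dx=-4,dy=-6->C; (1,7):dx=-7,dy=-11->C; (2,3):dx=-4,dy=-3->C; (2,4):dx=+3,dy=+2->C
  (2,5):dx=+2,dy=+7->C; (2,6):dx=-3,dy=-1->C; (2,7):dx=-6,dy=-6->C; (3,4):dx=+7,dy=+5->C
  (3,5):dx=+6,dy=+10->C; (3,6):dx=+1,dy=+2->C; (3,7):dx=-2,dy=-3->C; (4,5):dx=-1,dy=+5->D
  (4,6):dx=-6,dy=-3->C; (4,7):dx=-9,dy=-8->C; (5,6):dx=-5,dy=-8->C; (5,7):dx=-8,dy=-13->C
  (6,7):dx=-3,dy=-5->C
Step 2: C = 19, D = 2, total pairs = 21.
Step 3: tau = (C - D)/(n(n-1)/2) = (19 - 2)/21 = 0.809524.
Step 4: Exact two-sided p-value (enumerate n! = 5040 permutations of y under H0): p = 0.010714.
Step 5: alpha = 0.1. reject H0.

tau_b = 0.8095 (C=19, D=2), p = 0.010714, reject H0.


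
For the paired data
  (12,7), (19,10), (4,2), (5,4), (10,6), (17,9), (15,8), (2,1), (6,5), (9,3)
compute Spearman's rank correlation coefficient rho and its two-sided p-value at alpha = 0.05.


Step 1: Rank x and y separately (midranks; no ties here).
rank(x): 12->7, 19->10, 4->2, 5->3, 10->6, 17->9, 15->8, 2->1, 6->4, 9->5
rank(y): 7->7, 10->10, 2->2, 4->4, 6->6, 9->9, 8->8, 1->1, 5->5, 3->3
Step 2: d_i = R_x(i) - R_y(i); compute d_i^2.
  (7-7)^2=0, (10-10)^2=0, (2-2)^2=0, (3-4)^2=1, (6-6)^2=0, (9-9)^2=0, (8-8)^2=0, (1-1)^2=0, (4-5)^2=1, (5-3)^2=4
sum(d^2) = 6.
Step 3: rho = 1 - 6*6 / (10*(10^2 - 1)) = 1 - 36/990 = 0.963636.
Step 4: Under H0, t = rho * sqrt((n-2)/(1-rho^2)) = 10.1999 ~ t(8).
Step 5: Two-sided p-value from the t-distribution with 8 df = 0.000007.
Step 6: alpha = 0.05. reject H0.

rho = 0.9636, p = 0.000007, reject H0 at alpha = 0.05.


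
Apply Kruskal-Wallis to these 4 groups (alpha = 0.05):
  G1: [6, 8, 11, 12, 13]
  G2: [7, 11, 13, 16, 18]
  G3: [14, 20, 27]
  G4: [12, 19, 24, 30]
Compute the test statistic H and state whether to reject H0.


Step 1: Combine all N = 17 observations and assign midranks.
sorted (value, group, rank): (6,G1,1), (7,G2,2), (8,G1,3), (11,G1,4.5), (11,G2,4.5), (12,G1,6.5), (12,G4,6.5), (13,G1,8.5), (13,G2,8.5), (14,G3,10), (16,G2,11), (18,G2,12), (19,G4,13), (20,G3,14), (24,G4,15), (27,G3,16), (30,G4,17)
Step 2: Sum ranks within each group.
R_1 = 23.5 (n_1 = 5)
R_2 = 38 (n_2 = 5)
R_3 = 40 (n_3 = 3)
R_4 = 51.5 (n_4 = 4)
Step 3: H = 12/(N(N+1)) * sum(R_i^2/n_i) - 3(N+1)
     = 12/(17*18) * (23.5^2/5 + 38^2/5 + 40^2/3 + 51.5^2/4) - 3*18
     = 0.039216 * 1595.65 - 54
     = 8.574346.
Step 4: Ties present; correction factor C = 1 - 18/(17^3 - 17) = 0.996324. Corrected H = 8.574346 / 0.996324 = 8.605986.
Step 5: Under H0, H ~ chi^2(3); p-value = 0.035015.
Step 6: alpha = 0.05. reject H0.

H = 8.6060, df = 3, p = 0.035015, reject H0.


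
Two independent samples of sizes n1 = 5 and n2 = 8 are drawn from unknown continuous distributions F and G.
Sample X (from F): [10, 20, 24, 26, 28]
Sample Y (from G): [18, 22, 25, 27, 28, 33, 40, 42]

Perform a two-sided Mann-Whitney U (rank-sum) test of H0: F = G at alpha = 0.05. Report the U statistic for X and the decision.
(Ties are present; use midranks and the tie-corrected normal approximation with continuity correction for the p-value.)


Step 1: Combine and sort all 13 observations; assign midranks.
sorted (value, group): (10,X), (18,Y), (20,X), (22,Y), (24,X), (25,Y), (26,X), (27,Y), (28,X), (28,Y), (33,Y), (40,Y), (42,Y)
ranks: 10->1, 18->2, 20->3, 22->4, 24->5, 25->6, 26->7, 27->8, 28->9.5, 28->9.5, 33->11, 40->12, 42->13
Step 2: Rank sum for X: R1 = 1 + 3 + 5 + 7 + 9.5 = 25.5.
Step 3: U_X = R1 - n1(n1+1)/2 = 25.5 - 5*6/2 = 25.5 - 15 = 10.5.
       U_Y = n1*n2 - U_X = 40 - 10.5 = 29.5.
Step 4: Ties are present, so use the tie-corrected normal approximation (with continuity correction) for the p-value.
Step 5: p-value = 0.187076; compare to alpha = 0.05. fail to reject H0.

U_X = 10.5, p = 0.187076, fail to reject H0 at alpha = 0.05.


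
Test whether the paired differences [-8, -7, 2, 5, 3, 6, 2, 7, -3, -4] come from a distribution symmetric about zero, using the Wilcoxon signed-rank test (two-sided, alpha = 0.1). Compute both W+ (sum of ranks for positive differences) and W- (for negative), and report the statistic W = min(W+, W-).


Step 1: Drop any zero differences (none here) and take |d_i|.
|d| = [8, 7, 2, 5, 3, 6, 2, 7, 3, 4]
Step 2: Midrank |d_i| (ties get averaged ranks).
ranks: |8|->10, |7|->8.5, |2|->1.5, |5|->6, |3|->3.5, |6|->7, |2|->1.5, |7|->8.5, |3|->3.5, |4|->5
Step 3: Attach original signs; sum ranks with positive sign and with negative sign.
W+ = 1.5 + 6 + 3.5 + 7 + 1.5 + 8.5 = 28
W- = 10 + 8.5 + 3.5 + 5 = 27
(Check: W+ + W- = 55 should equal n(n+1)/2 = 55.)
Step 4: Test statistic W = min(W+, W-) = 27.
Step 5: Ties in |d|, so use the tie-corrected normal approximation.
        E[W] = n(n+1)/4 = 10*11/4 = 27.5.
        Tie groups: |d|=2 (t=2), |d|=3 (t=2), |d|=7 (t=2); sum(t^3 - t) = 18.
        Var[W] = n(n+1)(2n+1)/24 - sum(t^3-t)/48 = 2310/24 - 18/48 = 95.875.
        z = (W - E[W]) / sqrt(Var[W]) = (27 - 27.5) / 9.7916 = -0.0511.
        Two-sided p = 2*Phi(z) = 0.959274.
Step 6: alpha = 0.1. fail to reject H0.

W+ = 28, W- = 27, W = min = 27, p = 0.959274, fail to reject H0.


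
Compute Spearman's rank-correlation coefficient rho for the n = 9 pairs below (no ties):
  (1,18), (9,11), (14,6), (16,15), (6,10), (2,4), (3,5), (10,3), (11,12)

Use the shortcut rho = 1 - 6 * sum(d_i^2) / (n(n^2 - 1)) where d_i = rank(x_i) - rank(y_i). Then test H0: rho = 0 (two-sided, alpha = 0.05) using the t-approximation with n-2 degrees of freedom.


Step 1: Rank x and y separately (midranks; no ties here).
rank(x): 1->1, 9->5, 14->8, 16->9, 6->4, 2->2, 3->3, 10->6, 11->7
rank(y): 18->9, 11->6, 6->4, 15->8, 10->5, 4->2, 5->3, 3->1, 12->7
Step 2: d_i = R_x(i) - R_y(i); compute d_i^2.
  (1-9)^2=64, (5-6)^2=1, (8-4)^2=16, (9-8)^2=1, (4-5)^2=1, (2-2)^2=0, (3-3)^2=0, (6-1)^2=25, (7-7)^2=0
sum(d^2) = 108.
Step 3: rho = 1 - 6*108 / (9*(9^2 - 1)) = 1 - 648/720 = 0.100000.
Step 4: Under H0, t = rho * sqrt((n-2)/(1-rho^2)) = 0.2659 ~ t(7).
Step 5: Two-sided p-value from the t-distribution with 7 df = 0.797972.
Step 6: alpha = 0.05. fail to reject H0.

rho = 0.1000, p = 0.797972, fail to reject H0 at alpha = 0.05.


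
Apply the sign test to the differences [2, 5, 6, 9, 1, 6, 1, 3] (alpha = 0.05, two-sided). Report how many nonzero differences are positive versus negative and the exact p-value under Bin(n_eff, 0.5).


Step 1: Discard zero differences. Original n = 8; n_eff = number of nonzero differences = 8.
Nonzero differences (with sign): +2, +5, +6, +9, +1, +6, +1, +3
Step 2: Count signs: positive = 8, negative = 0.
Step 3: Under H0: P(positive) = 0.5, so the number of positives S ~ Bin(8, 0.5).
Step 4: Two-sided exact p-value = sum of Bin(8,0.5) probabilities at or below the observed probability = 0.007812.
Step 5: alpha = 0.05. reject H0.

n_eff = 8, pos = 8, neg = 0, p = 0.007812, reject H0.


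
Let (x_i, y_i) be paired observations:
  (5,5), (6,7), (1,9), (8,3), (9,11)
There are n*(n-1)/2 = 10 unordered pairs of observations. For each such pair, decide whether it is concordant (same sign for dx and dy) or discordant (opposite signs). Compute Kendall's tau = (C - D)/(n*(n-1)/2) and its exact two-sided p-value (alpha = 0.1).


Step 1: Enumerate the 10 unordered pairs (i,j) with i<j and classify each by sign(x_j-x_i) * sign(y_j-y_i).
  (1,2):dx=+1,dy=+2->C; (1,3):dx=-4,dy=+4->D; (1,4):dx=+3,dy=-2->D; (1,5):dx=+4,dy=+6->C
  (2,3):dx=-5,dy=+2->D; (2,4):dx=+2,dy=-4->D; (2,5):dx=+3,dy=+4->C; (3,4):dx=+7,dy=-6->D
  (3,5):dx=+8,dy=+2->C; (4,5):dx=+1,dy=+8->C
Step 2: C = 5, D = 5, total pairs = 10.
Step 3: tau = (C - D)/(n(n-1)/2) = (5 - 5)/10 = 0.000000.
Step 4: Exact two-sided p-value (enumerate n! = 120 permutations of y under H0): p = 1.000000.
Step 5: alpha = 0.1. fail to reject H0.

tau_b = 0.0000 (C=5, D=5), p = 1.000000, fail to reject H0.


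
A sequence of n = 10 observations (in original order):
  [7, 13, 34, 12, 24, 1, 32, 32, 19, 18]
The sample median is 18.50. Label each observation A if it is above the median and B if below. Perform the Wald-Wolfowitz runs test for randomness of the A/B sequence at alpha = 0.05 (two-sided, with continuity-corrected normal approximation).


Step 1: Compute median = 18.50; label A = above, B = below.
Labels in order: BBABABAAAB  (n_A = 5, n_B = 5)
Step 2: Count runs R = 7.
Step 3: Under H0 (random ordering), E[R] = 2*n_A*n_B/(n_A+n_B) + 1 = 2*5*5/10 + 1 = 6.0000.
        Var[R] = 2*n_A*n_B*(2*n_A*n_B - n_A - n_B) / ((n_A+n_B)^2 * (n_A+n_B-1)) = 2000/900 = 2.2222.
        SD[R] = 1.4907.
Step 4: Continuity-corrected z = (R - 0.5 - E[R]) / SD[R] = (7 - 0.5 - 6.0000) / 1.4907 = 0.3354.
Step 5: Two-sided p-value via normal approximation = 2*(1 - Phi(|z|)) = 0.737316.
Step 6: alpha = 0.05. fail to reject H0.

R = 7, z = 0.3354, p = 0.737316, fail to reject H0.


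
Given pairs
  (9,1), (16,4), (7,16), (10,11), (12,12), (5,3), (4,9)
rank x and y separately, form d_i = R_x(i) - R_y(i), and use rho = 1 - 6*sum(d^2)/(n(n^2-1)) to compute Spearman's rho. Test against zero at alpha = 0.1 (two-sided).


Step 1: Rank x and y separately (midranks; no ties here).
rank(x): 9->4, 16->7, 7->3, 10->5, 12->6, 5->2, 4->1
rank(y): 1->1, 4->3, 16->7, 11->5, 12->6, 3->2, 9->4
Step 2: d_i = R_x(i) - R_y(i); compute d_i^2.
  (4-1)^2=9, (7-3)^2=16, (3-7)^2=16, (5-5)^2=0, (6-6)^2=0, (2-2)^2=0, (1-4)^2=9
sum(d^2) = 50.
Step 3: rho = 1 - 6*50 / (7*(7^2 - 1)) = 1 - 300/336 = 0.107143.
Step 4: Under H0, t = rho * sqrt((n-2)/(1-rho^2)) = 0.2410 ~ t(5).
Step 5: Two-sided p-value from the t-distribution with 5 df = 0.819151.
Step 6: alpha = 0.1. fail to reject H0.

rho = 0.1071, p = 0.819151, fail to reject H0 at alpha = 0.1.


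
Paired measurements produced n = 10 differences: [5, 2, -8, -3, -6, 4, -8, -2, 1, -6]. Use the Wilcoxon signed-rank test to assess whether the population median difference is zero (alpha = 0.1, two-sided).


Step 1: Drop any zero differences (none here) and take |d_i|.
|d| = [5, 2, 8, 3, 6, 4, 8, 2, 1, 6]
Step 2: Midrank |d_i| (ties get averaged ranks).
ranks: |5|->6, |2|->2.5, |8|->9.5, |3|->4, |6|->7.5, |4|->5, |8|->9.5, |2|->2.5, |1|->1, |6|->7.5
Step 3: Attach original signs; sum ranks with positive sign and with negative sign.
W+ = 6 + 2.5 + 5 + 1 = 14.5
W- = 9.5 + 4 + 7.5 + 9.5 + 2.5 + 7.5 = 40.5
(Check: W+ + W- = 55 should equal n(n+1)/2 = 55.)
Step 4: Test statistic W = min(W+, W-) = 14.5.
Step 5: Ties in |d|, so use the tie-corrected normal approximation.
        E[W] = n(n+1)/4 = 10*11/4 = 27.5.
        Tie groups: |d|=2 (t=2), |d|=6 (t=2), |d|=8 (t=2); sum(t^3 - t) = 18.
        Var[W] = n(n+1)(2n+1)/24 - sum(t^3-t)/48 = 2310/24 - 18/48 = 95.875.
        z = (W - E[W]) / sqrt(Var[W]) = (14.5 - 27.5) / 9.7916 = -1.3277.
        Two-sided p = 2*Phi(z) = 0.184287.
Step 6: alpha = 0.1. fail to reject H0.

W+ = 14.5, W- = 40.5, W = min = 14.5, p = 0.184287, fail to reject H0.


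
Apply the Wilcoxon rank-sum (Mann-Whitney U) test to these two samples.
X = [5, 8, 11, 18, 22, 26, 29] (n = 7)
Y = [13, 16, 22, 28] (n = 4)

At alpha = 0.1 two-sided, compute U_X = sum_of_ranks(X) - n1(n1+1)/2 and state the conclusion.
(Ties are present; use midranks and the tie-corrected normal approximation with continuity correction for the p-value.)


Step 1: Combine and sort all 11 observations; assign midranks.
sorted (value, group): (5,X), (8,X), (11,X), (13,Y), (16,Y), (18,X), (22,X), (22,Y), (26,X), (28,Y), (29,X)
ranks: 5->1, 8->2, 11->3, 13->4, 16->5, 18->6, 22->7.5, 22->7.5, 26->9, 28->10, 29->11
Step 2: Rank sum for X: R1 = 1 + 2 + 3 + 6 + 7.5 + 9 + 11 = 39.5.
Step 3: U_X = R1 - n1(n1+1)/2 = 39.5 - 7*8/2 = 39.5 - 28 = 11.5.
       U_Y = n1*n2 - U_X = 28 - 11.5 = 16.5.
Step 4: Ties are present, so use the tie-corrected normal approximation (with continuity correction) for the p-value.
Step 5: p-value = 0.704817; compare to alpha = 0.1. fail to reject H0.

U_X = 11.5, p = 0.704817, fail to reject H0 at alpha = 0.1.


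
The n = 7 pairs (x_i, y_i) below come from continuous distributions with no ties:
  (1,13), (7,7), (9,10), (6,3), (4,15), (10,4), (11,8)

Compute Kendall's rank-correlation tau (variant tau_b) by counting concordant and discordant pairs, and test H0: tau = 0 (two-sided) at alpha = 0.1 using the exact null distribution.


Step 1: Enumerate the 21 unordered pairs (i,j) with i<j and classify each by sign(x_j-x_i) * sign(y_j-y_i).
  (1,2):dx=+6,dy=-6->D; (1,3):dx=+8,dy=-3->D; (1,4):dx=+5,dy=-10->D; (1,5):dx=+3,dy=+2->C
  (1,6):dx=+9,dy=-9->D; (1,7):dx=+10,dy=-5->D; (2,3):dx=+2,dy=+3->C; (2,4):dx=-1,dy=-4->C
  (2,5):dx=-3,dy=+8->D; (2,6):dx=+3,dy=-3->D; (2,7):dx=+4,dy=+1->C; (3,4):dx=-3,dy=-7->C
  (3,5):dx=-5,dy=+5->D; (3,6):dx=+1,dy=-6->D; (3,7):dx=+2,dy=-2->D; (4,5):dx=-2,dy=+12->D
  (4,6):dx=+4,dy=+1->C; (4,7):dx=+5,dy=+5->C; (5,6):dx=+6,dy=-11->D; (5,7):dx=+7,dy=-7->D
  (6,7):dx=+1,dy=+4->C
Step 2: C = 8, D = 13, total pairs = 21.
Step 3: tau = (C - D)/(n(n-1)/2) = (8 - 13)/21 = -0.238095.
Step 4: Exact two-sided p-value (enumerate n! = 5040 permutations of y under H0): p = 0.561905.
Step 5: alpha = 0.1. fail to reject H0.

tau_b = -0.2381 (C=8, D=13), p = 0.561905, fail to reject H0.


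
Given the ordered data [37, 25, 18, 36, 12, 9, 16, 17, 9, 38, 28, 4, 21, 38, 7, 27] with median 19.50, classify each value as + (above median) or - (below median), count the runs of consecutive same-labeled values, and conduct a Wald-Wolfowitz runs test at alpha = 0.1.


Step 1: Compute median = 19.50; label A = above, B = below.
Labels in order: AABABBBBBAABAABA  (n_A = 8, n_B = 8)
Step 2: Count runs R = 9.
Step 3: Under H0 (random ordering), E[R] = 2*n_A*n_B/(n_A+n_B) + 1 = 2*8*8/16 + 1 = 9.0000.
        Var[R] = 2*n_A*n_B*(2*n_A*n_B - n_A - n_B) / ((n_A+n_B)^2 * (n_A+n_B-1)) = 14336/3840 = 3.7333.
        SD[R] = 1.9322.
Step 4: R = E[R], so z = 0 with no continuity correction.
Step 5: Two-sided p-value via normal approximation = 2*(1 - Phi(|z|)) = 1.000000.
Step 6: alpha = 0.1. fail to reject H0.

R = 9, z = 0.0000, p = 1.000000, fail to reject H0.


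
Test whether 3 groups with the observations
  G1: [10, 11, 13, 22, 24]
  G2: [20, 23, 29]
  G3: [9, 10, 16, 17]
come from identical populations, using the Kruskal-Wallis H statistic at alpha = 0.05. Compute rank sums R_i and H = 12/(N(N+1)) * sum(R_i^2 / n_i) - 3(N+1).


Step 1: Combine all N = 12 observations and assign midranks.
sorted (value, group, rank): (9,G3,1), (10,G1,2.5), (10,G3,2.5), (11,G1,4), (13,G1,5), (16,G3,6), (17,G3,7), (20,G2,8), (22,G1,9), (23,G2,10), (24,G1,11), (29,G2,12)
Step 2: Sum ranks within each group.
R_1 = 31.5 (n_1 = 5)
R_2 = 30 (n_2 = 3)
R_3 = 16.5 (n_3 = 4)
Step 3: H = 12/(N(N+1)) * sum(R_i^2/n_i) - 3(N+1)
     = 12/(12*13) * (31.5^2/5 + 30^2/3 + 16.5^2/4) - 3*13
     = 0.076923 * 566.513 - 39
     = 4.577885.
Step 4: Ties present; correction factor C = 1 - 6/(12^3 - 12) = 0.996503. Corrected H = 4.577885 / 0.996503 = 4.593947.
Step 5: Under H0, H ~ chi^2(2); p-value = 0.100563.
Step 6: alpha = 0.05. fail to reject H0.

H = 4.5939, df = 2, p = 0.100563, fail to reject H0.
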